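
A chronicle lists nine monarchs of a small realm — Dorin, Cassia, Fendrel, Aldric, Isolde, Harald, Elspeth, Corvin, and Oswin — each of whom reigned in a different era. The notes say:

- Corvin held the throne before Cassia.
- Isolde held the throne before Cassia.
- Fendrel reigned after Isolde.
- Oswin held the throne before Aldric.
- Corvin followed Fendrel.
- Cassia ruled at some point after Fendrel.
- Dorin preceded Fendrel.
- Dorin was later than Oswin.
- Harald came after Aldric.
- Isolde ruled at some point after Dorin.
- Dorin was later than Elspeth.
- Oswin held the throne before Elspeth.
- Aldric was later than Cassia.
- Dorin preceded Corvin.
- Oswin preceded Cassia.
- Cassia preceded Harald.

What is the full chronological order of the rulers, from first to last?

Oswin, Elspeth, Dorin, Isolde, Fendrel, Corvin, Cassia, Aldric, Harald

The constraints fix every adjacent pair, so only one ordering works:
Oswin → Elspeth → Dorin → Isolde → Fendrel → Corvin → Cassia → Aldric → Harald.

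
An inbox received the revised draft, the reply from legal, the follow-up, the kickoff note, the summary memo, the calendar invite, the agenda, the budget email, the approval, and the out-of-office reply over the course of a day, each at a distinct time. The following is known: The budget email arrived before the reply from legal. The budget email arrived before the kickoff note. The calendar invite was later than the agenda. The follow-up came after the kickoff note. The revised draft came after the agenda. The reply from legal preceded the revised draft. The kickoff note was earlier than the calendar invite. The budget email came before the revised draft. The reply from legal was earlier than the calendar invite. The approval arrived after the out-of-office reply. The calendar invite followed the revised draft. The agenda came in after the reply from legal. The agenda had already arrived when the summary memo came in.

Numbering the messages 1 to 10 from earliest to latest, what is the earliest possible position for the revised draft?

The agenda, the budget email, and the reply from legal must all come before the revised draft — 3 forced predecessors.
Nothing else is forced ahead of the revised draft, so its earliest slot is position 3 + 1 = 4.

4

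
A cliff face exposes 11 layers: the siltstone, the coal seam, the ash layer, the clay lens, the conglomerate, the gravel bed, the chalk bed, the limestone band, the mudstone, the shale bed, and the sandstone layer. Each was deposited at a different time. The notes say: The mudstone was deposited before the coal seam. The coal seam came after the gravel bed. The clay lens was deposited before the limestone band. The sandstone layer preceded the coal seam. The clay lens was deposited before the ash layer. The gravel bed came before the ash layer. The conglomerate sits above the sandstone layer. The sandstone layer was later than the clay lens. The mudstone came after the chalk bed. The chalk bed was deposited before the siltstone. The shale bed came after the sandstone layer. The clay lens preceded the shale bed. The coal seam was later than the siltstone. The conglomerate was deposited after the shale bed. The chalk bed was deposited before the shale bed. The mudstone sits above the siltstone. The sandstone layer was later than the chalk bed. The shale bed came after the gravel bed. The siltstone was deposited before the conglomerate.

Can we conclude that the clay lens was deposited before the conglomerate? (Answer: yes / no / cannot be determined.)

Chain the constraints: the clay lens → the shale bed → the conglomerate. Each link is directly stated, so the clay lens comes before the conglomerate.

yes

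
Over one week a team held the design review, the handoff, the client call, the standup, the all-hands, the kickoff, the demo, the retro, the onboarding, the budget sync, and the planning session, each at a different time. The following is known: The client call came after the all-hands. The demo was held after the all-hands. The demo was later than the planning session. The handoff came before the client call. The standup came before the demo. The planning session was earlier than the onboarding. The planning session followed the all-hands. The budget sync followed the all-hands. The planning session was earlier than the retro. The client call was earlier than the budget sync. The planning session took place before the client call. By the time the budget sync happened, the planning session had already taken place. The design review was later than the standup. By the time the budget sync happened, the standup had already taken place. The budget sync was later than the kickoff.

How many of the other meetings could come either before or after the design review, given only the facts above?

9

Forced before the design review: the standup.
That leaves the all-hands, the budget sync, the client call, the demo, the handoff, the kickoff, the onboarding, the planning session, and the retro with no forced order relative to the design review — 9.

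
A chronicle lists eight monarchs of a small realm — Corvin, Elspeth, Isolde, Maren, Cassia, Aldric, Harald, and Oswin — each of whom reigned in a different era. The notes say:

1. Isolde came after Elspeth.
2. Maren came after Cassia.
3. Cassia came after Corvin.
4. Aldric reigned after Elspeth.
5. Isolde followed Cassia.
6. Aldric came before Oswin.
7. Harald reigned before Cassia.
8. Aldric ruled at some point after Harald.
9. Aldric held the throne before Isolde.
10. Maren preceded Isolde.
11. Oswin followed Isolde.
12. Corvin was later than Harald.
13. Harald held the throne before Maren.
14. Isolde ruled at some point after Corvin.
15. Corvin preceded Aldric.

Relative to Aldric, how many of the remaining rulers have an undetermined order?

2

Forced before Aldric: Corvin, Elspeth, and Harald; forced after Aldric: Isolde and Oswin.
That leaves Cassia and Maren with no forced order relative to Aldric — 2.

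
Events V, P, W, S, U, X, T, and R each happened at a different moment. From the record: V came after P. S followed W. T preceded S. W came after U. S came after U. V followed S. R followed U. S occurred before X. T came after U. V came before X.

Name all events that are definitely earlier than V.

P, S, T, U, W

Directly stated before V: P and S.
T reaches V via T → S → V.
U reaches V via U → S → V.
W reaches V via W → S → V.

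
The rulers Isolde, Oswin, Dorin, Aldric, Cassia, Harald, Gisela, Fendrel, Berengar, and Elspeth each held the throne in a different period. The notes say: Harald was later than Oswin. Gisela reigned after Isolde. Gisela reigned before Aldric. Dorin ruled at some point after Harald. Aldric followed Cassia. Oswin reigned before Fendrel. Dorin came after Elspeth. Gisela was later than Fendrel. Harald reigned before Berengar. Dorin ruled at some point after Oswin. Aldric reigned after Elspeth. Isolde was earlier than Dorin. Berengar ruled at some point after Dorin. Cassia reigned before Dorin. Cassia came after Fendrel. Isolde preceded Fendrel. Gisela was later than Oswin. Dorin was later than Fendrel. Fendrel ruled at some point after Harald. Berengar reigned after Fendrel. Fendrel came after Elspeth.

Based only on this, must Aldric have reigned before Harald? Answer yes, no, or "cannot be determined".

no

Tracing the constraints gives Harald → Fendrel → Gisela → Aldric, so Harald must come before Aldric.
That means Aldric cannot be before Harald.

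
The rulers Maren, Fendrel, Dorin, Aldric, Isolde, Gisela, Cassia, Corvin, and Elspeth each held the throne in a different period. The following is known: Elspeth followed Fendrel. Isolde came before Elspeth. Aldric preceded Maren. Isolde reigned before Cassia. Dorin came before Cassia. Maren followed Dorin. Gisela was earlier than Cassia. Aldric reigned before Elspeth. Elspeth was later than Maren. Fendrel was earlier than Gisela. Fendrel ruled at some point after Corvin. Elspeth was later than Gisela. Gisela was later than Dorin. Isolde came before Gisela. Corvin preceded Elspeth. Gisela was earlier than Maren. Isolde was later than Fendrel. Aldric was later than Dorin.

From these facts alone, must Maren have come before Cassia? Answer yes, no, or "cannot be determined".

No chain of stated constraints runs from Maren to Cassia, and none runs from Cassia to Maren either.
So the relative order of Maren and Cassia is not fixed by the given facts.

cannot be determined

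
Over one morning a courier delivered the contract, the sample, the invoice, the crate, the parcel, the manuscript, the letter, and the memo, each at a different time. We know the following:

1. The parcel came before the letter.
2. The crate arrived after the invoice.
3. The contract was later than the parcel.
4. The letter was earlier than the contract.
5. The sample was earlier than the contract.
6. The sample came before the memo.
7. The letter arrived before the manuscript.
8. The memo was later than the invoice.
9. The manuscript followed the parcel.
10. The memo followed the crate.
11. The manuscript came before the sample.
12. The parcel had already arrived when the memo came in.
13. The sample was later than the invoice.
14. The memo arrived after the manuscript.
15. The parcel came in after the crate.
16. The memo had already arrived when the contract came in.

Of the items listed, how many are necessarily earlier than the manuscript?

Directly stated before the manuscript: the letter and the parcel.
The crate reaches the manuscript via the crate → the parcel → the manuscript.
The invoice reaches the manuscript via the invoice → the crate → the parcel → the manuscript.
No chain forces the sample (or any of the others) ahead of the manuscript.
That's the crate, the invoice, the letter, and the parcel — 4 in all.

4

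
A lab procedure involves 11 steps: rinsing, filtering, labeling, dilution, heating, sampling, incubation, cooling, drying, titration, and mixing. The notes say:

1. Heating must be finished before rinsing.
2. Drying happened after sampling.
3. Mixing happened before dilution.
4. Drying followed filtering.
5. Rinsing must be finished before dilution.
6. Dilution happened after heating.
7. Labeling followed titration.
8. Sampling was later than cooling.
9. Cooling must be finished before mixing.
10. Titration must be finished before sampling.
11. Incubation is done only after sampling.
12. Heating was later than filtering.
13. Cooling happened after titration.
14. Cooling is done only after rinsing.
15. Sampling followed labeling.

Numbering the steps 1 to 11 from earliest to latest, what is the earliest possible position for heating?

2

Filtering must come before heating — 1 forced predecessor.
Nothing else is forced ahead of heating, so its earliest slot is position 1 + 1 = 2.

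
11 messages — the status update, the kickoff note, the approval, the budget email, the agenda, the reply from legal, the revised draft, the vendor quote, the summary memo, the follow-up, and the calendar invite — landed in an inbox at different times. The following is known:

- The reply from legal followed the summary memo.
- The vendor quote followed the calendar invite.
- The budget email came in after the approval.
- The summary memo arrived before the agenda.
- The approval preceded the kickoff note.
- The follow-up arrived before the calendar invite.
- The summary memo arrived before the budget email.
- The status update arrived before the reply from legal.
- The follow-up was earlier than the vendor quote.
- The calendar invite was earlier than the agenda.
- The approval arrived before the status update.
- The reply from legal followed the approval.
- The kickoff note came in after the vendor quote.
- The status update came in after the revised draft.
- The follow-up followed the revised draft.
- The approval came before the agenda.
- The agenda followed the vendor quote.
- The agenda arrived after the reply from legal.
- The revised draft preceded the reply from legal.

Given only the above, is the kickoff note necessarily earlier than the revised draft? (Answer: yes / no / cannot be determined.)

Tracing the constraints gives the revised draft → the follow-up → the vendor quote → the kickoff note, so the revised draft must come before the kickoff note.
That means the kickoff note cannot be before the revised draft.

no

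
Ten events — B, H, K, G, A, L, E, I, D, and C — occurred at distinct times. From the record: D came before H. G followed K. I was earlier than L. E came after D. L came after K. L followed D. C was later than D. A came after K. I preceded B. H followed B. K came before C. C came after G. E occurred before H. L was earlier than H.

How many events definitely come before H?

Directly stated before H: B, D, E, and L.
I reaches H via I → B → H.
K reaches H via K → L → H.
That's B, D, E, I, K, and L — 6 in all.

6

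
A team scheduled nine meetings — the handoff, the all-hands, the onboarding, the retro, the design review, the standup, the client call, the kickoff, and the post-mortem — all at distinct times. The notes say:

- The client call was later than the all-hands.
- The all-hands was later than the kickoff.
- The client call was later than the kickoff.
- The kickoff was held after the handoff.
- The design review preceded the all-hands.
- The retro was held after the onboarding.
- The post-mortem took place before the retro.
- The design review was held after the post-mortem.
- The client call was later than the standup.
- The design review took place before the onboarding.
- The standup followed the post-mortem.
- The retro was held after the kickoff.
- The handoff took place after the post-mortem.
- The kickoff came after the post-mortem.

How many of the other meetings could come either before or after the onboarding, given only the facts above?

5

Forced before the onboarding: the design review and the post-mortem; forced after the onboarding: the retro.
That leaves the all-hands, the client call, the handoff, the kickoff, and the standup with no forced order relative to the onboarding — 5.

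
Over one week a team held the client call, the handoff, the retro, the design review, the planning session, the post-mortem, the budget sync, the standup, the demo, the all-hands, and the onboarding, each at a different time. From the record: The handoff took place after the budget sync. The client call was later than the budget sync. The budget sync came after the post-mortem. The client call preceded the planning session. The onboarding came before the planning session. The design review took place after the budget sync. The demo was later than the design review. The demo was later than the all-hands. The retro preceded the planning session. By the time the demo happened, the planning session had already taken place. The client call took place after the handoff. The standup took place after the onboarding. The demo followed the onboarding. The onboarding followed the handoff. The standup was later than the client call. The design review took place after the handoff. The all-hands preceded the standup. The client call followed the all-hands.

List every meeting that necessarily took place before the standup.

the all-hands, the budget sync, the client call, the handoff, the onboarding, the post-mortem

Directly stated before the standup: the all-hands, the client call, and the onboarding.
The budget sync reaches the standup via the budget sync → the client call → the standup.
The handoff reaches the standup via the handoff → the onboarding → the standup.
The post-mortem reaches the standup via the post-mortem → the budget sync → the client call → the standup.
No chain forces the design review (or any of the others) ahead of the standup.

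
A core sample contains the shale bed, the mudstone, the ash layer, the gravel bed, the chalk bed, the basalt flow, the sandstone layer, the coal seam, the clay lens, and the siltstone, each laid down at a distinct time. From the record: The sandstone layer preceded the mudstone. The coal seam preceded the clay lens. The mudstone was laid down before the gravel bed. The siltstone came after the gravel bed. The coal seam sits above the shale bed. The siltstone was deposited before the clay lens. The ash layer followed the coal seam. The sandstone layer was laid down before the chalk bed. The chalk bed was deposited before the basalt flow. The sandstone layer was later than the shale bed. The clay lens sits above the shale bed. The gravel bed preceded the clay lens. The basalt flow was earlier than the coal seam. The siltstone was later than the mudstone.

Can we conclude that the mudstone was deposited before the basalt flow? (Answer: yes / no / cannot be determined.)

cannot be determined

No chain of stated constraints runs from the mudstone to the basalt flow, and none runs from the basalt flow to the mudstone either.
So the relative order of the mudstone and the basalt flow is not fixed by the given facts.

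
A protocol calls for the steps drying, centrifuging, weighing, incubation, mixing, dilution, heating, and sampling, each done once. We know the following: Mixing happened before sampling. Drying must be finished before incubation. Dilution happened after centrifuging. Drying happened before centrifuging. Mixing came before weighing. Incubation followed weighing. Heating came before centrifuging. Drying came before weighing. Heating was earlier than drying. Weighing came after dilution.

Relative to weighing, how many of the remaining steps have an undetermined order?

Forced before weighing: centrifuging, dilution, drying, heating, and mixing; forced after weighing: incubation.
That leaves sampling with no forced order relative to weighing — 1.

1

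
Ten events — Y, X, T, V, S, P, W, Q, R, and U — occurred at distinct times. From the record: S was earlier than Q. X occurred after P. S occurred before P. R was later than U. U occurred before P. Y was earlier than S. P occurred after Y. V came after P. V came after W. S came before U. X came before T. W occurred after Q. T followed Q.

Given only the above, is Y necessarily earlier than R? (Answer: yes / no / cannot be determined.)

yes

Chain the constraints: Y → S → U → R. Each link is directly stated, so Y comes before R.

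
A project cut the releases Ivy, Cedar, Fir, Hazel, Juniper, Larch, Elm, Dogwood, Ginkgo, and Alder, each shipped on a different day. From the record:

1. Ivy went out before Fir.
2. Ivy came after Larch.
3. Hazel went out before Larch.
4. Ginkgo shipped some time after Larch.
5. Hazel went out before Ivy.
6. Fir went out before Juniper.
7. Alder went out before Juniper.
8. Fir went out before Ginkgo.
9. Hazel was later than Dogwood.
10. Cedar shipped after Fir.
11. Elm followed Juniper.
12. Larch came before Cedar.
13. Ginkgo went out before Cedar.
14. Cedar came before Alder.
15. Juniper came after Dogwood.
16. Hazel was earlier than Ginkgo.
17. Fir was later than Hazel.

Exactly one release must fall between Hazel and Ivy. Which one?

Larch

Tracing the constraints gives Hazel → Larch → Ivy, so Larch sits after Hazel and before Ivy.
No other release is forced both after Hazel and before Ivy.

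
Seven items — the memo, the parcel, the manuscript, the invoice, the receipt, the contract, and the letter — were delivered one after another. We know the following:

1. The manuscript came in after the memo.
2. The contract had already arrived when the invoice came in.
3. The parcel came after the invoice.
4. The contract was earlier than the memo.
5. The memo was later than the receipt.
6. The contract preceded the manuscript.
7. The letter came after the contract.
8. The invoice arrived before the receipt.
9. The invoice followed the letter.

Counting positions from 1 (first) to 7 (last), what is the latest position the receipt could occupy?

The receipt must come before the manuscript and the memo — 2 items forced after it.
Everything else can be placed before the receipt in some valid order, so the receipt can sit as late as position 7 − 2 = 5.

5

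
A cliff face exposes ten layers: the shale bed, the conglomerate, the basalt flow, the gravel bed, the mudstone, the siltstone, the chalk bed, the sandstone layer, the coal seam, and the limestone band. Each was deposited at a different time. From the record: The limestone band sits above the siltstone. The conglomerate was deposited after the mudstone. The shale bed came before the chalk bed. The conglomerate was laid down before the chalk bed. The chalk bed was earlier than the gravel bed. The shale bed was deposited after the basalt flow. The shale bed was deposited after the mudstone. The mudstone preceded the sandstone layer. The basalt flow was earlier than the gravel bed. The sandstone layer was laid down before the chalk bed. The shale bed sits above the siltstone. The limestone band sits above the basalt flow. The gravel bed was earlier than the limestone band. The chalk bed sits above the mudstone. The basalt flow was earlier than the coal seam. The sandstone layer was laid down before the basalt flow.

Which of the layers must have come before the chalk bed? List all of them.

Directly stated before the chalk bed: the conglomerate, the mudstone, the sandstone layer, and the shale bed.
The basalt flow reaches the chalk bed via the basalt flow → the shale bed → the chalk bed.
The siltstone reaches the chalk bed via the siltstone → the shale bed → the chalk bed.
No chain forces the coal seam (or any of the others) ahead of the chalk bed.

the basalt flow, the conglomerate, the mudstone, the sandstone layer, the shale bed, the siltstone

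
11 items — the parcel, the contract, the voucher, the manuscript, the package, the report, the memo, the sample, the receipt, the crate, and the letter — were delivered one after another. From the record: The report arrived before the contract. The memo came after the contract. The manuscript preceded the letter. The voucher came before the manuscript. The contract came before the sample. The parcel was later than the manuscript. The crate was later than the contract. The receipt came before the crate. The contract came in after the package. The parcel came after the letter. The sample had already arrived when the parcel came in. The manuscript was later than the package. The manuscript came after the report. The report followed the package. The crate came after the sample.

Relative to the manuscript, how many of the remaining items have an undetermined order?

5

Forced before the manuscript: the package, the report, and the voucher; forced after the manuscript: the letter and the parcel.
That leaves the contract, the crate, the memo, the receipt, and the sample with no forced order relative to the manuscript — 5.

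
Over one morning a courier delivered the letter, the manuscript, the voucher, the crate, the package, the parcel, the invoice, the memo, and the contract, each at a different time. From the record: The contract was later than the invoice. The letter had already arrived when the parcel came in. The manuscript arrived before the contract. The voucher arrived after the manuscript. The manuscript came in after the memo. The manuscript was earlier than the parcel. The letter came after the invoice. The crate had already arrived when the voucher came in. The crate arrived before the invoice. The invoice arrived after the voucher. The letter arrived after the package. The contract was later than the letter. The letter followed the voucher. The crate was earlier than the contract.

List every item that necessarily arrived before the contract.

the crate, the invoice, the letter, the manuscript, the memo, the package, the voucher

Directly stated before the contract: the crate, the invoice, the letter, and the manuscript.
The memo reaches the contract via the memo → the manuscript → the contract.
The package reaches the contract via the package → the letter → the contract.
The voucher reaches the contract via the voucher → the invoice → the contract.
No chain forces the parcel ahead of the contract.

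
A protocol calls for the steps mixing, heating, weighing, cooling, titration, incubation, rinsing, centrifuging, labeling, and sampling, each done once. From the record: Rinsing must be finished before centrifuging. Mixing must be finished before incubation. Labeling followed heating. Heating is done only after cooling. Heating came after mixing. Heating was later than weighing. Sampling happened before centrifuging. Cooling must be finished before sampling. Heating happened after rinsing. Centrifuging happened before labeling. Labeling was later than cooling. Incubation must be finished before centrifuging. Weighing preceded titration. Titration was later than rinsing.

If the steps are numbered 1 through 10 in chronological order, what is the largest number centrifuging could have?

Centrifuging must come before labeling — 1 step forced after it.
Everything else can be placed before centrifuging in some valid order, so centrifuging can sit as late as position 10 − 1 = 9.

9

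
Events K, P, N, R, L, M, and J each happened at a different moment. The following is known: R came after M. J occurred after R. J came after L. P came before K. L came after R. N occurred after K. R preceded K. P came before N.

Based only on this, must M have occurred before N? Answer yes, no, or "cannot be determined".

yes

Chain the constraints: M → R → K → N. Each link is directly stated, so M comes before N.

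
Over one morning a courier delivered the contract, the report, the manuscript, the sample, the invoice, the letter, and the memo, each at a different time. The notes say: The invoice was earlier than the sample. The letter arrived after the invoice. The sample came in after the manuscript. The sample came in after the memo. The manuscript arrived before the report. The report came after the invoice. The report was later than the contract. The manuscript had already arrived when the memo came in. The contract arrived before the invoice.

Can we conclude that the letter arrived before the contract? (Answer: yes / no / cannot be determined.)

Tracing the constraints gives the contract → the invoice → the letter, so the contract must come before the letter.
That means the letter cannot be before the contract.

no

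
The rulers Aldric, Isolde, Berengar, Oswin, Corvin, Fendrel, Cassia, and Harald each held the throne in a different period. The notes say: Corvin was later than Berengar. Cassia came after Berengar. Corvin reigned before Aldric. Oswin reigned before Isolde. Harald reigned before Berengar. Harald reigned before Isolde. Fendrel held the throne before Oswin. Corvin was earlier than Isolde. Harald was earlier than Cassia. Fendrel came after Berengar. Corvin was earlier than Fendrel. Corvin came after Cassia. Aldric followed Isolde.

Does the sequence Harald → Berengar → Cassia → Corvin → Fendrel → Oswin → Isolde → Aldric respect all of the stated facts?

Check each stated constraint against the proposed order — e.g. Corvin is ahead of Aldric; Harald is ahead of Isolde. Every pair is in the required order; nothing is violated.

yes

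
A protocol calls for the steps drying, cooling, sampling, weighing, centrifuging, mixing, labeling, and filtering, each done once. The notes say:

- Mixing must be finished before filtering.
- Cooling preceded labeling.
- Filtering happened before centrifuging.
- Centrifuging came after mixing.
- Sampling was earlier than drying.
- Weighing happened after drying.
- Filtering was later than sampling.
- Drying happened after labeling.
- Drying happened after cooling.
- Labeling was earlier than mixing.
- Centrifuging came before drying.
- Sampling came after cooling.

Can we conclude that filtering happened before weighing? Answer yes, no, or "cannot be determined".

yes

Chain the constraints: filtering → centrifuging → drying → weighing. Each link is directly stated, so filtering comes before weighing.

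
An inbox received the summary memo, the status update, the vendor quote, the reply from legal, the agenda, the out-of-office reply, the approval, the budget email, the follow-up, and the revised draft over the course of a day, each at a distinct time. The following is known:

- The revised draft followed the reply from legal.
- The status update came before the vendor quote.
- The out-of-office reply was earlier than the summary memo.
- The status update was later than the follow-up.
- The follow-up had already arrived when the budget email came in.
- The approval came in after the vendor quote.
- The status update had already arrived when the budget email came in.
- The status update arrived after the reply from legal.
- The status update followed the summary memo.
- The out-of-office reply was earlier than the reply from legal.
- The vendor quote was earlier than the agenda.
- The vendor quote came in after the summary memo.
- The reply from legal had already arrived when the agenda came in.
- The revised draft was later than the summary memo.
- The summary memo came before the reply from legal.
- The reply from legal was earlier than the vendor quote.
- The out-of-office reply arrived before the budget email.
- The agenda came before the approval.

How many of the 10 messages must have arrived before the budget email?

5

Directly stated before the budget email: the follow-up, the out-of-office reply, and the status update.
The reply from legal reaches the budget email via the reply from legal → the status update → the budget email.
The summary memo reaches the budget email via the summary memo → the status update → the budget email.
That's the follow-up, the out-of-office reply, the reply from legal, the status update, and the summary memo — 5 in all.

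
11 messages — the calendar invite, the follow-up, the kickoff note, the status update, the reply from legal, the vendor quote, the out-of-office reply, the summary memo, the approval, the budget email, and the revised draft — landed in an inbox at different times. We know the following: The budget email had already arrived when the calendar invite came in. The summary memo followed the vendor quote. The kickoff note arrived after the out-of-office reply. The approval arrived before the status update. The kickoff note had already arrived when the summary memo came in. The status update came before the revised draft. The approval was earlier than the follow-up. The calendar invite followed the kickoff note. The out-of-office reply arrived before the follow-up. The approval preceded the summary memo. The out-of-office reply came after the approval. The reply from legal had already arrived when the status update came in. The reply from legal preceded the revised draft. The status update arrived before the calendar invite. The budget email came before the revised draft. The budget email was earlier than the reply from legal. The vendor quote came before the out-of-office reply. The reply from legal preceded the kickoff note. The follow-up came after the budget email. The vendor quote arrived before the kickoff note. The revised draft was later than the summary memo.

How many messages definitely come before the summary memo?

Directly stated before the summary memo: the approval, the kickoff note, and the vendor quote.
The budget email reaches the summary memo via the budget email → the reply from legal → the kickoff note → the summary memo.
The out-of-office reply reaches the summary memo via the out-of-office reply → the kickoff note → the summary memo.
The reply from legal reaches the summary memo via the reply from legal → the kickoff note → the summary memo.
No chain forces the revised draft (or any of the others) ahead of the summary memo.
That's the approval, the budget email, the kickoff note, the out-of-office reply, the reply from legal, and the vendor quote — 6 in all.

6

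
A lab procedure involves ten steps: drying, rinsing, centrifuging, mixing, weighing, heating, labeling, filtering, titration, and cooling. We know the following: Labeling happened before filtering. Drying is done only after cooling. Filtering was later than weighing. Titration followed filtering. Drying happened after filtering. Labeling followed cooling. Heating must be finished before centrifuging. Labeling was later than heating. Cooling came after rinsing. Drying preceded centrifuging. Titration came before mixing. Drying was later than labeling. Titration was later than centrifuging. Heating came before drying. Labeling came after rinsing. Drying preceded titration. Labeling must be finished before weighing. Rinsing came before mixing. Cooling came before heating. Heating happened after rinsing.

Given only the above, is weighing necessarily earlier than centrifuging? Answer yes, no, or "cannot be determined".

yes

Chain the constraints: weighing → filtering → drying → centrifuging. Each link is directly stated, so weighing comes before centrifuging.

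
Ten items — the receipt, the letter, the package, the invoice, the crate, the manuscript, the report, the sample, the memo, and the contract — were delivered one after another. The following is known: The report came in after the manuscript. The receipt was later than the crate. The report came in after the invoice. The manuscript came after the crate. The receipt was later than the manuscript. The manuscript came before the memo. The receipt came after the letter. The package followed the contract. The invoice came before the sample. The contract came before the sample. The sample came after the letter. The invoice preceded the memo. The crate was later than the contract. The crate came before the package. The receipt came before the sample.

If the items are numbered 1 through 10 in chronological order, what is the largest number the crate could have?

The crate must come before the manuscript, the memo, the package, the receipt, the report, and the sample — 6 items forced after it.
Everything else can be placed before the crate in some valid order, so the crate can sit as late as position 10 − 6 = 4.

4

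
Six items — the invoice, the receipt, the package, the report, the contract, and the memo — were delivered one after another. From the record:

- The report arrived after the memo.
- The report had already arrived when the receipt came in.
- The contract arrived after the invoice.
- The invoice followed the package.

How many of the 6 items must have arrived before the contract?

2

Directly stated before the contract: the invoice.
The package reaches the contract via the package → the invoice → the contract.
No chain forces the memo (or any of the others) ahead of the contract.
That's the invoice and the package — 2 in all.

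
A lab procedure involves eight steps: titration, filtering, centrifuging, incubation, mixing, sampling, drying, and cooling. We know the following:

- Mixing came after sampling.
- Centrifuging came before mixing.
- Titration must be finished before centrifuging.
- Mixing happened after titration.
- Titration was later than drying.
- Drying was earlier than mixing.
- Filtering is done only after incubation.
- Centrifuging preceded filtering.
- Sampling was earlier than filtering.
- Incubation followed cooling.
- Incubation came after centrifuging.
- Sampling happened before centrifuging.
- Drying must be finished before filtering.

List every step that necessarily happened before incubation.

centrifuging, cooling, drying, sampling, titration

Directly stated before incubation: centrifuging and cooling.
Drying reaches incubation via drying → titration → centrifuging → incubation.
Sampling reaches incubation via sampling → centrifuging → incubation.
Titration reaches incubation via titration → centrifuging → incubation.
No chain forces mixing (or any of the others) ahead of incubation.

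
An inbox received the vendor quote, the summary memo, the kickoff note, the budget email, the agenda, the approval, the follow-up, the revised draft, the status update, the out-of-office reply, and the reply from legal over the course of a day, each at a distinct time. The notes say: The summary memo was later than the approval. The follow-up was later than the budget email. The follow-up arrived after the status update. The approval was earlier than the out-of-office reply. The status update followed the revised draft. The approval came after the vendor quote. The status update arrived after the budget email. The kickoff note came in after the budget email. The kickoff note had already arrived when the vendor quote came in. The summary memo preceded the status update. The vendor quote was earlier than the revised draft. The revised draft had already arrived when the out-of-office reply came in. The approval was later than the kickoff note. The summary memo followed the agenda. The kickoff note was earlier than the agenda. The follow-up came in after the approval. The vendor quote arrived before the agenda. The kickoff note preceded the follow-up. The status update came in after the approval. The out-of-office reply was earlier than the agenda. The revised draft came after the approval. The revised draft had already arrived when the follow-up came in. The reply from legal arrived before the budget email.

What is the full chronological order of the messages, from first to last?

The constraints fix every adjacent pair, so only one ordering works:
the reply from legal → the budget email → the kickoff note → the vendor quote → the approval → the revised draft → the out-of-office reply → the agenda → the summary memo → the status update → the follow-up.

the reply from legal, the budget email, the kickoff note, the vendor quote, the approval, the revised draft, the out-of-office reply, the agenda, the summary memo, the status update, the follow-up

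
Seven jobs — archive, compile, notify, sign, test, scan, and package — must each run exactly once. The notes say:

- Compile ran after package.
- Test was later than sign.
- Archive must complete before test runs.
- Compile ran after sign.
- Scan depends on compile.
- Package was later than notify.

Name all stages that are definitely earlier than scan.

compile, notify, package, sign

Directly stated before scan: compile.
Notify reaches scan via notify → package → compile → scan.
Package reaches scan via package → compile → scan.
Sign reaches scan via sign → compile → scan.
No chain forces test (or any of the others) ahead of scan.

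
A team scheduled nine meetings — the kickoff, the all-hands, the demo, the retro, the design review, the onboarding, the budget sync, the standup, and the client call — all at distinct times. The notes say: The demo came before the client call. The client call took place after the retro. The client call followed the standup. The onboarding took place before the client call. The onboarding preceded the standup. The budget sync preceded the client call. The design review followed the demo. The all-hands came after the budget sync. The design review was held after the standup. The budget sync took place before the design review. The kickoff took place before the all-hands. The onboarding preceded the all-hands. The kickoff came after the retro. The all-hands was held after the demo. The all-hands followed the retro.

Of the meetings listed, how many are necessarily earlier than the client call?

Directly stated before the client call: the budget sync, the demo, the onboarding, the retro, and the standup.
No chain forces the kickoff (or any of the others) ahead of the client call.
That's the budget sync, the demo, the onboarding, the retro, and the standup — 5 in all.

5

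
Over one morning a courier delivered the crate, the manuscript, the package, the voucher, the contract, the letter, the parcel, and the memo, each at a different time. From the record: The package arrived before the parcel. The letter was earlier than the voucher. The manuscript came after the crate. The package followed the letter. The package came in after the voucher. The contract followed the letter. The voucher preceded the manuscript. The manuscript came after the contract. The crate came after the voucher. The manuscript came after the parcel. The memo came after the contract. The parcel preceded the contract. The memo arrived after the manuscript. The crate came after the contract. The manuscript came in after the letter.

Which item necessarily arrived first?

The letter has a chain of constraints placing it before every other item, so the letter must be first.

the letter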